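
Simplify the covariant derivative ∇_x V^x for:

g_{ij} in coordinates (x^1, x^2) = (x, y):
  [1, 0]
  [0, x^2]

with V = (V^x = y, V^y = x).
Non-zero Christoffel symbols:
Γ^x_{y y} = -x
Γ^y_{x y} = 1/x
∇_x V^x = ∂_x V^x + Γ^x_{x j} V^j
  = (0) + (0)(y) + (0)(x)
  = 0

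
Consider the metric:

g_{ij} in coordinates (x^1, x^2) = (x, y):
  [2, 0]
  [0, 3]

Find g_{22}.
With x^1 = x, x^2 = y, g_{22} = g_{yy} is the row-2, column-2 entry of the matrix.
g_{22} = 3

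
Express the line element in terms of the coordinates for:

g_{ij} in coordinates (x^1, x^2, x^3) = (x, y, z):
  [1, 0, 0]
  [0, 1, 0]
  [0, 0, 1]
ds^2 = g_{ij} dx^i dx^j; only the non-zero components contribute.
ds^2 = dx^2 + dy^2 + dz^2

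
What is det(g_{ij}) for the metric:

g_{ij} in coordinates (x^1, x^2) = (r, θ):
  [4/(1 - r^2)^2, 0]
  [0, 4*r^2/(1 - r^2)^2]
For a 2×2 metric: det(g) = g_{11}·g_{22} - g_{12}·g_{21}
= (4/(1 - r^2)^2)·(4*r^2/(1 - r^2)^2) - (0)·(0)
= 16*r^2/(1 - r^2)^4 - 0
det(g) = 16*r^2/(1 - r^2)^4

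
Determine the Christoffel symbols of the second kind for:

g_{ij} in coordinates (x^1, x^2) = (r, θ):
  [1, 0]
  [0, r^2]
Using Γ^k_{ij} = (1/2) g^{km} (∂_i g_{mj} + ∂_j g_{mi} - ∂_m g_{ij}); the metric is diagonal, so only the m = k term contributes.
Non-zero symbols (using the symmetry Γ^k_{ij} = Γ^k_{ji}):
Γ^r_{θ θ} = (1/2) g^{rr} (∂_θ g_{rθ} + ∂_θ g_{rθ} - ∂_r g_{θθ}) = (1/2)(1)((0) + (0) - (2*r)) = -r
Γ^θ_{r θ} = (1/2) g^{θθ} (∂_r g_{θθ} + ∂_θ g_{θr} - ∂_θ g_{rθ}) = (1/2)(1/r^2)((2*r) + (0) - (0)) = 1/r
All other Christoffel symbols are zero.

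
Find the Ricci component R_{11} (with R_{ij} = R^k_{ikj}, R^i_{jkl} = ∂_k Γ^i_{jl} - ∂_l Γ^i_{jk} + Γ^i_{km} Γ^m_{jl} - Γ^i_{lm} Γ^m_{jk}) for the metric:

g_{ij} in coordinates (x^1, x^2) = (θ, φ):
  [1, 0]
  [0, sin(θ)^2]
Non-zero Christoffel symbols (Γ^k_{ij} = Γ^k_{ji}):
Γ^θ_{φ φ} = -sin(2*θ)/2
Γ^φ_{θ φ} = 1/tan(θ)
R^θ_{θ θ θ} = 0 (a repeated index in an antisymmetric pair)
R^φ_{θ φ θ} = ∂_φ Γ^φ_{θ θ} - ∂_θ Γ^φ_{θ φ} + Γ^φ_{φ m} Γ^m_{θ θ} - Γ^φ_{θ m} Γ^m_{θ φ}
  = (0) - (-1/sin(θ)^2) + (0) - (1/tan(θ)^2) = 1
R_{θθ} = R^θ_{θ θ θ} + R^φ_{θ φ θ} = (0) + (1) = 1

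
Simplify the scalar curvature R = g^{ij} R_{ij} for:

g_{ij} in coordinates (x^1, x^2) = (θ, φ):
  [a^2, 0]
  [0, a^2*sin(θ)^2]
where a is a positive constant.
Non-zero Christoffel symbols (Γ^k_{ij} = Γ^k_{ji}):
Γ^θ_{φ φ} = -sin(2*θ)/2
Γ^φ_{θ φ} = 1/tan(θ)
Ricci tensor (R_{ij} = R^k_{ikj}): R_{θθ} = 1, R_{θφ} = 0, R_{φφ} = sin(θ)^2
Inverse metric: g^{θθ} = 1/a^2, g^{φφ} = 1/(a^2*sin(θ)^2)
R = g^{ij} R_{ij} = (1/a^2)(1) + (1/(a^2*sin(θ)^2))(sin(θ)^2) = 2/a^2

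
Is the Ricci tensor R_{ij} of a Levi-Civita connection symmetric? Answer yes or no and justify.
R_{ij} = R^k_{ikj}; the pair symmetry R_{kilj} = R_{ljki} gives R_{ij} = R_{ji}.
Yes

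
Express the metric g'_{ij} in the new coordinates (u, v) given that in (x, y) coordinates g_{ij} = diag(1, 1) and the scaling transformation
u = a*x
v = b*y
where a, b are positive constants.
Invert the transformation: x = u/a, y = v/b
g'_{ij} = (∂x^k/∂x'^i)(∂x^l/∂x'^j) g_{kl}; with g_{kl} = δ_{kl} this is Σ_k (∂x^k/∂x'^i)(∂x^k/∂x'^j).
Jacobian: ∂x/∂u = 1/a, ∂x/∂v = 0, ∂y/∂u = 0, ∂y/∂v = 1/b
g'_{uu} = (1/a)(1/a) + (0)(0) = 1/a^2
g'_{uv} = (1/a)(0) + (0)(1/b) = 0
g'_{vv} = (0)(0) + (1/b)(1/b) = 1/b^2
g'_{ij} = diag(1/a^2, 1/b^2)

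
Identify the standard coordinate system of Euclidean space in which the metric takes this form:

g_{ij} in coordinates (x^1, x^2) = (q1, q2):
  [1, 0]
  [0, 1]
All components are constant and the metric is the identity, i.e. orthonormal rectilinear coordinates.
Cartesian (2D) coordinates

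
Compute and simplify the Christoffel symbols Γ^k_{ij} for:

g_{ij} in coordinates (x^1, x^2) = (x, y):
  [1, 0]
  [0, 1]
Using Γ^k_{ij} = (1/2) g^{km} (∂_i g_{mj} + ∂_j g_{mi} - ∂_m g_{ij}); the metric is diagonal, so only the m = k term contributes.
Every metric component is constant, so all ∂_m g_{ij} = 0 and every Christoffel symbol vanishes.
All Christoffel symbols are zero.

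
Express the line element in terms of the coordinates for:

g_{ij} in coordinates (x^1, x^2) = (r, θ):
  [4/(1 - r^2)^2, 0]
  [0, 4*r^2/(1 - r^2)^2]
ds^2 = g_{ij} dx^i dx^j; only the non-zero components contribute.
ds^2 = (4/(1 - r^2)^2) dr^2 + (4*r^2/(1 - r^2)^2) dθ^2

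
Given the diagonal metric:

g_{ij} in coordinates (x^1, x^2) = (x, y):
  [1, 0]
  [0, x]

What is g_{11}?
With x^1 = x, x^2 = y, g_{11} = g_{xx} is the row-1, column-1 entry of the matrix.
g_{11} = 1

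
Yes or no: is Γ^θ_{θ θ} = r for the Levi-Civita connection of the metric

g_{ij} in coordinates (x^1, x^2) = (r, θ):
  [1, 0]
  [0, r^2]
Γ^θ_{θ θ} = (1/2) g^{θθ} (∂_θ g_{θθ} + ∂_θ g_{θθ} - ∂_θ g_{θθ}) = (1/2)(1/r^2)((0) + (0) - (0)) = 0
This differs from the proposed value r.
No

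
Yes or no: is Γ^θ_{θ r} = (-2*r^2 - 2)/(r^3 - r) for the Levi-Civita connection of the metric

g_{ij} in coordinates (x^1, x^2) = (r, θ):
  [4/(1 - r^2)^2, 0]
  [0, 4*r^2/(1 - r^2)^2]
Γ^θ_{θ r} = (1/2) g^{θθ} (∂_θ g_{θr} + ∂_r g_{θθ} - ∂_θ g_{θr}) = (1/2)((1 - r^2)^2/(4*r^2))((0) + (-8*(r^3 + r)/(r^2 - 1)^3) - (0)) = (-r^2 - 1)/(r^3 - r)
This differs from the proposed value (-2*r^2 - 2)/(r^3 - r).
No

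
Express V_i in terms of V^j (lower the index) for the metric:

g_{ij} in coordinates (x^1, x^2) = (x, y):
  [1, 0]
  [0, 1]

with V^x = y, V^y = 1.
V_i = g_{ij} V^j:
V_x = (1)(y) + (0)(1) = y
V_y = (0)(y) + (1)(1) = 1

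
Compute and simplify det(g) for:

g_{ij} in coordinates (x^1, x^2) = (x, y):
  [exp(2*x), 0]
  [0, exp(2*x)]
For a 2×2 metric: det(g) = g_{11}·g_{22} - g_{12}·g_{21}
= (exp(2*x))·(exp(2*x)) - (0)·(0)
= exp(4*x) - 0
det(g) = exp(4*x)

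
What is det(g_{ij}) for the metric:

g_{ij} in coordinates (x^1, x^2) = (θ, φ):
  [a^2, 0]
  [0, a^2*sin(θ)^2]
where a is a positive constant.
For a 2×2 metric: det(g) = g_{11}·g_{22} - g_{12}·g_{21}
= (a^2)·(a^2*sin(θ)^2) - (0)·(0)
= a^4*sin(θ)^2 - 0
det(g) = a^4*sin(θ)^2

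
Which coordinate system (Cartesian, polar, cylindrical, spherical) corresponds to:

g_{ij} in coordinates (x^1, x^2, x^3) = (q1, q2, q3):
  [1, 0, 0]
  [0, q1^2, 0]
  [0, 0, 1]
The line element ds^2 = dq1^2 + q1^2 dq2^2 + dq3^2 is dr^2 + r^2 dθ^2 + dz^2 with q1 = r, q2 = θ, q3 = z.
cylindrical coordinates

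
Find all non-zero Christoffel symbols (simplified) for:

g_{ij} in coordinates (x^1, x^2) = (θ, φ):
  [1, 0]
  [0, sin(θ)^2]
Using Γ^k_{ij} = (1/2) g^{km} (∂_i g_{mj} + ∂_j g_{mi} - ∂_m g_{ij}); the metric is diagonal, so only the m = k term contributes.
Non-zero symbols (using the symmetry Γ^k_{ij} = Γ^k_{ji}):
Γ^θ_{φ φ} = (1/2) g^{θθ} (∂_φ g_{θφ} + ∂_φ g_{θφ} - ∂_θ g_{φφ}) = (1/2)(1)((0) + (0) - (sin(2*θ))) = -sin(2*θ)/2
Γ^φ_{θ φ} = (1/2) g^{φφ} (∂_θ g_{φφ} + ∂_φ g_{φθ} - ∂_φ g_{θφ}) = (1/2)(1/sin(θ)^2)((sin(2*θ)) + (0) - (0)) = 1/tan(θ)
All other Christoffel symbols are zero.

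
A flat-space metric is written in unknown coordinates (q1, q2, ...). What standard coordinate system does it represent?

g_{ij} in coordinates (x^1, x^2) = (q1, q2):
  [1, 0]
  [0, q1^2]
The line element ds^2 = dq1^2 + q1^2 dq2^2 is dr^2 + r^2 dθ^2 with q1 = r, q2 = θ.
polar coordinates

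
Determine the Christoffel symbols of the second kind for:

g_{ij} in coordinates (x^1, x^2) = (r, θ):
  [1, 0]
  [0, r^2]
Using Γ^k_{ij} = (1/2) g^{km} (∂_i g_{mj} + ∂_j g_{mi} - ∂_m g_{ij}); the metric is diagonal, so only the m = k term contributes.
Non-zero symbols (using the symmetry Γ^k_{ij} = Γ^k_{ji}):
Γ^r_{θ θ} = (1/2) g^{rr} (∂_θ g_{rθ} + ∂_θ g_{rθ} - ∂_r g_{θθ}) = (1/2)(1)((0) + (0) - (2*r)) = -r
Γ^θ_{r θ} = (1/2) g^{θθ} (∂_r g_{θθ} + ∂_θ g_{θr} - ∂_θ g_{rθ}) = (1/2)(1/r^2)((2*r) + (0) - (0)) = 1/r
All other Christoffel symbols are zero.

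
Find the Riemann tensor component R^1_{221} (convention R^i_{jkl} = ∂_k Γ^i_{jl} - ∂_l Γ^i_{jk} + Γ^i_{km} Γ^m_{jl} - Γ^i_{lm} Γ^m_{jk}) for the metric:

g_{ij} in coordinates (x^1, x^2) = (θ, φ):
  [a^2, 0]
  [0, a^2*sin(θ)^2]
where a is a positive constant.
Non-zero Christoffel symbols (Γ^k_{ij} = Γ^k_{ji}):
Γ^θ_{φ φ} = -sin(2*θ)/2
Γ^φ_{θ φ} = 1/tan(θ)
R^θ_{φ φ θ} = ∂_φ Γ^θ_{φ θ} - ∂_θ Γ^θ_{φ φ} + Γ^θ_{φ m} Γ^m_{φ θ} - Γ^θ_{θ m} Γ^m_{φ φ}
  = (0) - (-cos(2*θ)) + (-cos(θ)^2) - (0) = -sin(θ)^2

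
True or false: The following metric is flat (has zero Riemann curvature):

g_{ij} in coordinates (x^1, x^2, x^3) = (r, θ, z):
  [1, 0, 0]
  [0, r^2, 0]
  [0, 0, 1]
Non-zero Christoffel symbols:
Γ^r_{θ θ} = -r
Γ^θ_{r θ} = 1/r
Ricci tensor: R_{rr} = 0, R_{rθ} = 0, R_{rz} = 0, R_{θθ} = 0, R_{θz} = 0, R_{zz} = 0
All R_{ij} vanish; in 3 dimensions the Riemann tensor is fully determined by the Ricci tensor, so R^i_{jkl} = 0: the metric is flat (curvilinear coordinates on flat space).
True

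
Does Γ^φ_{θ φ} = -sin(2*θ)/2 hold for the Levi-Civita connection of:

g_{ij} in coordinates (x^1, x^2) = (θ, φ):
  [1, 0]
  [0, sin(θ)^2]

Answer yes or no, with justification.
Γ^φ_{θ φ} = (1/2) g^{φφ} (∂_θ g_{φφ} + ∂_φ g_{φθ} - ∂_φ g_{θφ}) = (1/2)(1/sin(θ)^2)((sin(2*θ)) + (0) - (0)) = 1/tan(θ)
This differs from the proposed value -sin(2*θ)/2.
No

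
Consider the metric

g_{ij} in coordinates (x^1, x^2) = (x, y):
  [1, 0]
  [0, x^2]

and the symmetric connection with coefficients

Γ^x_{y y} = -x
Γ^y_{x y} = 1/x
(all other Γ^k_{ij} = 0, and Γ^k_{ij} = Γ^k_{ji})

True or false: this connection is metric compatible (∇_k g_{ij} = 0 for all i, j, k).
Using ∇_k g_{ij} = ∂_k g_{ij} - Γ^m_{ki} g_{mj} - Γ^m_{kj} g_{im}:
e.g. ∇_x g_{yy} = (2*x) - (x) - (x) = 0
Every component ∇_k g_{ij} vanishes: the connection is metric compatible.
True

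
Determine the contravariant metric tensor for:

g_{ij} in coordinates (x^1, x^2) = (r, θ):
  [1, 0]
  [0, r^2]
The metric is diagonal, so g^{ij} is diagonal with entries 1/g_{ii}: diag(1, 1/(r^2)).
g^{ij}:
  [1, 0]
  [0, 1/r^2]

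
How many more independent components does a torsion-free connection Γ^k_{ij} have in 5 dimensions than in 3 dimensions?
Independent components in n dimensions: n × n(n+1)/2 = n^2(n+1)/2.
5D: 5 × 15 = 75
3D: 3 × 6 = 18
Difference = 75 - 18 = 57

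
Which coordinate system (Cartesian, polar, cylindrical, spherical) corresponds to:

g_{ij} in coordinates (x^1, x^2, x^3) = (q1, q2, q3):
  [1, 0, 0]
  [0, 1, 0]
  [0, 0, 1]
All components are constant and the metric is the identity, i.e. orthonormal rectilinear coordinates.
Cartesian (3D) coordinates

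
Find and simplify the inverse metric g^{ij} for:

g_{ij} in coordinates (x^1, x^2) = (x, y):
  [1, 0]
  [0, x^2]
The metric is diagonal, so g^{ij} is diagonal with entries 1/g_{ii}: diag(1, 1/(x^2)).
g^{ij}:
  [1, 0]
  [0, 1/x^2]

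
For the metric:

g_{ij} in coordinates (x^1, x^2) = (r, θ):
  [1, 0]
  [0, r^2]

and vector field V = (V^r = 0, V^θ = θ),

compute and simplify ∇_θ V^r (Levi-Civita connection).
Non-zero Christoffel symbols:
Γ^r_{θ θ} = -r
Γ^θ_{r θ} = 1/r
∇_θ V^r = ∂_θ V^r + Γ^r_{θ j} V^j
  = (0) + (0)(0) + (-r)(θ)
  = -r*θ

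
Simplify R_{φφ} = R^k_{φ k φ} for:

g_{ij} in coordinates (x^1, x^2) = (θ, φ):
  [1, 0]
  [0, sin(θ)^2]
Non-zero Christoffel symbols (Γ^k_{ij} = Γ^k_{ji}):
Γ^θ_{φ φ} = -sin(2*θ)/2
Γ^φ_{θ φ} = 1/tan(θ)
R^θ_{φ θ φ} = ∂_θ Γ^θ_{φ φ} - ∂_φ Γ^θ_{φ θ} + Γ^θ_{θ m} Γ^m_{φ φ} - Γ^θ_{φ m} Γ^m_{φ θ}
  = (-cos(2*θ)) - (0) + (0) - (-cos(θ)^2) = sin(θ)^2
R^φ_{φ φ φ} = 0 (a repeated index in an antisymmetric pair)
R_{φφ} = R^θ_{φ θ φ} + R^φ_{φ φ φ} = (sin(θ)^2) + (0) = sin(θ)^2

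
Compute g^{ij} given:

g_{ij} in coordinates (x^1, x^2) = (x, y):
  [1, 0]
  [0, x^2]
The metric is diagonal, so g^{ij} is diagonal with entries 1/g_{ii}: diag(1, 1/(x^2)).
g^{ij}:
  [1, 0]
  [0, 1/x^2]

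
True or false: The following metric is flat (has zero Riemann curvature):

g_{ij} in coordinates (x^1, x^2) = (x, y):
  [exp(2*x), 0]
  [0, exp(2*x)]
Non-zero Christoffel symbols:
Γ^x_{x x} = 1
Γ^x_{y y} = -1
Γ^y_{x y} = 1
Ricci tensor: R_{xx} = 0, R_{xy} = 0, R_{yy} = 0
All R_{ij} vanish; in 2 dimensions the Riemann tensor is fully determined by the Ricci tensor, so R^i_{jkl} = 0: the metric is flat (curvilinear coordinates on flat space).
True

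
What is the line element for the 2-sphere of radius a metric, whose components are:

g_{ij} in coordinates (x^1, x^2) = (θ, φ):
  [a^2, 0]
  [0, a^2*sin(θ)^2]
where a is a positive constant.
ds^2 = g_{ij} dx^i dx^j; only the non-zero components contribute.
ds^2 = a^2 dθ^2 + a^2*sin(θ)^2 dφ^2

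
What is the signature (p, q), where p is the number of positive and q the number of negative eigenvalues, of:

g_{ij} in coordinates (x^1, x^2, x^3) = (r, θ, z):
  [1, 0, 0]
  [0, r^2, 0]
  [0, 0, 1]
The metric is diagonal, so its eigenvalues are the diagonal entries: 1, r^2, 1 (at a generic point, where coordinate-dependent entries are positive).
3 positive, 0 negative.
(3, 0) - Riemannian (positive definite)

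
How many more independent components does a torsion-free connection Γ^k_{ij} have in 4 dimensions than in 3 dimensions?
Independent components in n dimensions: n × n(n+1)/2 = n^2(n+1)/2.
4D: 4 × 10 = 40
3D: 3 × 6 = 18
Difference = 40 - 18 = 22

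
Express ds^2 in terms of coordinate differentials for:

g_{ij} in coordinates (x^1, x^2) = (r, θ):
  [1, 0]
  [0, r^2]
ds^2 = g_{ij} dx^i dx^j; only the non-zero components contribute.
ds^2 = dr^2 + r^2 dθ^2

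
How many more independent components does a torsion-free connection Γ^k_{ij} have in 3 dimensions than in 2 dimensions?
Independent components in n dimensions: n × n(n+1)/2 = n^2(n+1)/2.
3D: 3 × 6 = 18
2D: 2 × 3 = 6
Difference = 18 - 6 = 12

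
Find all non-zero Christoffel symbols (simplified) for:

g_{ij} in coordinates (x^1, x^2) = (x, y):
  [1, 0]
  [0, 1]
Using Γ^k_{ij} = (1/2) g^{km} (∂_i g_{mj} + ∂_j g_{mi} - ∂_m g_{ij}); the metric is diagonal, so only the m = k term contributes.
Every metric component is constant, so all ∂_m g_{ij} = 0 and every Christoffel symbol vanishes.
All Christoffel symbols are zero.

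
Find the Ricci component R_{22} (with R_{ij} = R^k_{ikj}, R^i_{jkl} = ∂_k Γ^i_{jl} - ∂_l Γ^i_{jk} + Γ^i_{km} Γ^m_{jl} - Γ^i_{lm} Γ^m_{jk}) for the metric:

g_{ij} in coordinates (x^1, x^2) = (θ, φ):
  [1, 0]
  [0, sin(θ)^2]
Non-zero Christoffel symbols (Γ^k_{ij} = Γ^k_{ji}):
Γ^θ_{φ φ} = -sin(2*θ)/2
Γ^φ_{θ φ} = 1/tan(θ)
R^θ_{φ θ φ} = ∂_θ Γ^θ_{φ φ} - ∂_φ Γ^θ_{φ θ} + Γ^θ_{θ m} Γ^m_{φ φ} - Γ^θ_{φ m} Γ^m_{φ θ}
  = (-cos(2*θ)) - (0) + (0) - (-cos(θ)^2) = sin(θ)^2
R^φ_{φ φ φ} = 0 (a repeated index in an antisymmetric pair)
R_{φφ} = R^θ_{φ θ φ} + R^φ_{φ φ φ} = (sin(θ)^2) + (0) = sin(θ)^2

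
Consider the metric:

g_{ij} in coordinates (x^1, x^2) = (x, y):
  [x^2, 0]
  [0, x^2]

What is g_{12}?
With x^1 = x, x^2 = y, g_{12} = g_{xy} is the row-1, column-2 entry of the matrix.
g_{12} = 0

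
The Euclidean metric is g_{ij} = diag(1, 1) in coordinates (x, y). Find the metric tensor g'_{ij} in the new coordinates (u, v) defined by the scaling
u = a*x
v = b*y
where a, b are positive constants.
Invert the transformation: x = u/a, y = v/b
g'_{ij} = (∂x^k/∂x'^i)(∂x^l/∂x'^j) g_{kl}; with g_{kl} = δ_{kl} this is Σ_k (∂x^k/∂x'^i)(∂x^k/∂x'^j).
Jacobian: ∂x/∂u = 1/a, ∂x/∂v = 0, ∂y/∂u = 0, ∂y/∂v = 1/b
g'_{uu} = (1/a)(1/a) + (0)(0) = 1/a^2
g'_{uv} = (1/a)(0) + (0)(1/b) = 0
g'_{vv} = (0)(0) + (1/b)(1/b) = 1/b^2
g'_{ij} = diag(1/a^2, 1/b^2)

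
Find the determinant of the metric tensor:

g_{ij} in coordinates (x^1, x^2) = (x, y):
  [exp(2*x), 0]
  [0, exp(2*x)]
For a 2×2 metric: det(g) = g_{11}·g_{22} - g_{12}·g_{21}
= (exp(2*x))·(exp(2*x)) - (0)·(0)
= exp(4*x) - 0
det(g) = exp(4*x)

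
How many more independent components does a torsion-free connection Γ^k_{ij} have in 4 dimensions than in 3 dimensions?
Independent components in n dimensions: n × n(n+1)/2 = n^2(n+1)/2.
4D: 4 × 10 = 40
3D: 3 × 6 = 18
Difference = 40 - 18 = 22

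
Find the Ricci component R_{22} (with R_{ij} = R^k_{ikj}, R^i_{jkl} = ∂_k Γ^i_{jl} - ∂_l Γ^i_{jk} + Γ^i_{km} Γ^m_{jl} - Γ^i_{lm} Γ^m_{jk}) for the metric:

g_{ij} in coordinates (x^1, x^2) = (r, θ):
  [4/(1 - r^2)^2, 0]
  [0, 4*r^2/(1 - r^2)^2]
Non-zero Christoffel symbols (Γ^k_{ij} = Γ^k_{ji}):
Γ^r_{r r} = 2*r/(1 - r^2)
Γ^r_{θ θ} = (r^3 + r)/(r^2 - 1)
Γ^θ_{r θ} = (-r^2 - 1)/(r^3 - r)
R^r_{θ r θ} = ∂_r Γ^r_{θ θ} - ∂_θ Γ^r_{θ r} + Γ^r_{r m} Γ^m_{θ θ} - Γ^r_{θ m} Γ^m_{θ r}
  = ((r^4 - 4*r^2 - 1)/(r^2 - 1)^2) - (0) + (-2*r^2*(r^2 + 1)/(r^2 - 1)^2) - (-(r^2 + 1)^2/(r^2 - 1)^2) = -4*r^2/(r^2 - 1)^2
R^θ_{θ θ θ} = 0 (a repeated index in an antisymmetric pair)
R_{θθ} = R^r_{θ r θ} + R^θ_{θ θ θ} = (-4*r^2/(r^2 - 1)^2) + (0) = -4*r^2/(r^2 - 1)^2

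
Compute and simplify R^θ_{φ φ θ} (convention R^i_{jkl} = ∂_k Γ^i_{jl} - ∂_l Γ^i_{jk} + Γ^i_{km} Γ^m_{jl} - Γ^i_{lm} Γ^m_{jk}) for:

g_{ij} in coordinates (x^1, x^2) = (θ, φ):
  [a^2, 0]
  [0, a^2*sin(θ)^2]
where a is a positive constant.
Non-zero Christoffel symbols (Γ^k_{ij} = Γ^k_{ji}):
Γ^θ_{φ φ} = -sin(2*θ)/2
Γ^φ_{θ φ} = 1/tan(θ)
R^θ_{φ φ θ} = ∂_φ Γ^θ_{φ θ} - ∂_θ Γ^θ_{φ φ} + Γ^θ_{φ m} Γ^m_{φ θ} - Γ^θ_{θ m} Γ^m_{φ φ}
  = (0) - (-cos(2*θ)) + (-cos(θ)^2) - (0) = -sin(θ)^2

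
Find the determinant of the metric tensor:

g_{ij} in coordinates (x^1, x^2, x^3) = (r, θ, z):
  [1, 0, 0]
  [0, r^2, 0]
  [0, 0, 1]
Diagonal metric: det(g) = g_{11}·g_{22}·g_{33}
= (1)·(r^2)·(1)
det(g) = r^2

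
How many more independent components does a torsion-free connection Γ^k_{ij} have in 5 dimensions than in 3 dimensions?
Independent components in n dimensions: n × n(n+1)/2 = n^2(n+1)/2.
5D: 5 × 15 = 75
3D: 3 × 6 = 18
Difference = 75 - 18 = 57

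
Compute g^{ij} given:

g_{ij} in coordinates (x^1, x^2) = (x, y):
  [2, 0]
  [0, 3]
The metric is diagonal, so g^{ij} is diagonal with entries 1/g_{ii}: diag(1/2, 1/3).
g^{ij}:
  [1/2, 0]
  [0, 1/3]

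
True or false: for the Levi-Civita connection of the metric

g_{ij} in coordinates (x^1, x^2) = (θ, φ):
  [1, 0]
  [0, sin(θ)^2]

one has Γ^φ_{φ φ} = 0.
Γ^φ_{φ φ} = (1/2) g^{φφ} (∂_φ g_{φφ} + ∂_φ g_{φφ} - ∂_φ g_{φφ}) = (1/2)(1/sin(θ)^2)((0) + (0) - (0)) = 0
This equals the proposed value 0.
True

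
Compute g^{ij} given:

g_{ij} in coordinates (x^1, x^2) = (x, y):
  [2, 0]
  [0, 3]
The metric is diagonal, so g^{ij} is diagonal with entries 1/g_{ii}: diag(1/2, 1/3).
g^{ij}:
  [1/2, 0]
  [0, 1/3]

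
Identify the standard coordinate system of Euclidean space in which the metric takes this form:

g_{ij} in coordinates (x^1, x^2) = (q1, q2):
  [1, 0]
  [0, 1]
All components are constant and the metric is the identity, i.e. orthonormal rectilinear coordinates.
Cartesian (2D) coordinates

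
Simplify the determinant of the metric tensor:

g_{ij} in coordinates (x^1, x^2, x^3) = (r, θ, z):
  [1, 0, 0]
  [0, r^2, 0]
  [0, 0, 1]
Diagonal metric: det(g) = g_{11}·g_{22}·g_{33}
= (1)·(r^2)·(1)
det(g) = r^2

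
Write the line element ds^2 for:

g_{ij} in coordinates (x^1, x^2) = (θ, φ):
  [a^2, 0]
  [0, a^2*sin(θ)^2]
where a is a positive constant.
ds^2 = g_{ij} dx^i dx^j; only the non-zero components contribute.
ds^2 = a^2 dθ^2 + a^2*sin(θ)^2 dφ^2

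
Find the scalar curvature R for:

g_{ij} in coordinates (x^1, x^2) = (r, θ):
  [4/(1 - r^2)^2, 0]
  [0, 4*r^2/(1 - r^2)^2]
Non-zero Christoffel symbols (Γ^k_{ij} = Γ^k_{ji}):
Γ^r_{r r} = 2*r/(1 - r^2)
Γ^r_{θ θ} = (r^3 + r)/(r^2 - 1)
Γ^θ_{r θ} = (-r^2 - 1)/(r^3 - r)
Ricci tensor (R_{ij} = R^k_{ikj}): R_{rr} = -4/(r^2 - 1)^2, R_{rθ} = 0, R_{θθ} = -4*r^2/(r^2 - 1)^2
Inverse metric: g^{rr} = (1 - r^2)^2/4, g^{θθ} = (1 - r^2)^2/(4*r^2)
R = g^{ij} R_{ij} = ((1 - r^2)^2/4)(-4/(r^2 - 1)^2) + ((1 - r^2)^2/(4*r^2))(-4*r^2/(r^2 - 1)^2) = -2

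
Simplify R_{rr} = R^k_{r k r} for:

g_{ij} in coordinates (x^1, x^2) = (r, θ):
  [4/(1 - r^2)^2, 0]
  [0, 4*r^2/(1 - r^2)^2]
Non-zero Christoffel symbols (Γ^k_{ij} = Γ^k_{ji}):
Γ^r_{r r} = 2*r/(1 - r^2)
Γ^r_{θ θ} = (r^3 + r)/(r^2 - 1)
Γ^θ_{r θ} = (-r^2 - 1)/(r^3 - r)
R^r_{r r r} = 0 (a repeated index in an antisymmetric pair)
R^θ_{r θ r} = ∂_θ Γ^θ_{r r} - ∂_r Γ^θ_{r θ} + Γ^θ_{θ m} Γ^m_{r r} - Γ^θ_{r m} Γ^m_{r θ}
  = (0) - ((r^4 + 4*r^2 - 1)/(r^3 - r)^2) + (2*(r^2 + 1)/(r^2 - 1)^2) - ((r^2 + 1)^2/(r^3 - r)^2) = -4/(r^2 - 1)^2
R_{rr} = R^r_{r r r} + R^θ_{r θ r} = (0) + (-4/(r^2 - 1)^2) = -4/(r^2 - 1)^2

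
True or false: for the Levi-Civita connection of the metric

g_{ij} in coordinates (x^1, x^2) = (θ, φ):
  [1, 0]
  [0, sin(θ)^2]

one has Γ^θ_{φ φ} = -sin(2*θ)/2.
Γ^θ_{φ φ} = (1/2) g^{θθ} (∂_φ g_{θφ} + ∂_φ g_{θφ} - ∂_θ g_{φφ}) = (1/2)(1)((0) + (0) - (sin(2*θ))) = -sin(2*θ)/2
This equals the proposed value -sin(2*θ)/2.
True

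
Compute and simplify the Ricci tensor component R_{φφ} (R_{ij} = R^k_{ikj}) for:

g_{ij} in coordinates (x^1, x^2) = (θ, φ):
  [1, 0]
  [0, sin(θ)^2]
Non-zero Christoffel symbols (Γ^k_{ij} = Γ^k_{ji}):
Γ^θ_{φ φ} = -sin(2*θ)/2
Γ^φ_{θ φ} = 1/tan(θ)
R^θ_{φ θ φ} = ∂_θ Γ^θ_{φ φ} - ∂_φ Γ^θ_{φ θ} + Γ^θ_{θ m} Γ^m_{φ φ} - Γ^θ_{φ m} Γ^m_{φ θ}
  = (-cos(2*θ)) - (0) + (0) - (-cos(θ)^2) = sin(θ)^2
R^φ_{φ φ φ} = 0 (a repeated index in an antisymmetric pair)
R_{φφ} = R^θ_{φ θ φ} + R^φ_{φ φ φ} = (sin(θ)^2) + (0) = sin(θ)^2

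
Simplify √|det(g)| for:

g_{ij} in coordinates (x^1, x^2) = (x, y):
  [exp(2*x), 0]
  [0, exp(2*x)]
det(g) = exp(4*x)
√|det(g)| = exp(2*x)
Volume element: dV = exp(2*x) dx dy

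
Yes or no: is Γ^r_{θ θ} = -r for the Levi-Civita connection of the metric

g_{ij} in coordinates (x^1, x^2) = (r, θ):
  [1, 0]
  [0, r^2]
Γ^r_{θ θ} = (1/2) g^{rr} (∂_θ g_{rθ} + ∂_θ g_{rθ} - ∂_r g_{θθ}) = (1/2)(1)((0) + (0) - (2*r)) = -r
This equals the proposed value -r.
Yes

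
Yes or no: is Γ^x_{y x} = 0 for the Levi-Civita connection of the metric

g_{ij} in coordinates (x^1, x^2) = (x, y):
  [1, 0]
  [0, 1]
Γ^x_{y x} = (1/2) g^{xx} (∂_y g_{xx} + ∂_x g_{xy} - ∂_x g_{yx}) = (1/2)(1)((0) + (0) - (0)) = 0
This equals the proposed value 0.
Yes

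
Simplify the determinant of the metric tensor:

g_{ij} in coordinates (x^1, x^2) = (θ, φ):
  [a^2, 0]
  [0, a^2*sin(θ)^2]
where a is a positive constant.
For a 2×2 metric: det(g) = g_{11}·g_{22} - g_{12}·g_{21}
= (a^2)·(a^2*sin(θ)^2) - (0)·(0)
= a^4*sin(θ)^2 - 0
det(g) = a^4*sin(θ)^2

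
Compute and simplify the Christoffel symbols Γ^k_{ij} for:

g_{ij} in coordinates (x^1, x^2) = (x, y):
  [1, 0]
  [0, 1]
Using Γ^k_{ij} = (1/2) g^{km} (∂_i g_{mj} + ∂_j g_{mi} - ∂_m g_{ij}); the metric is diagonal, so only the m = k term contributes.
Every metric component is constant, so all ∂_m g_{ij} = 0 and every Christoffel symbol vanishes.
All Christoffel symbols are zero.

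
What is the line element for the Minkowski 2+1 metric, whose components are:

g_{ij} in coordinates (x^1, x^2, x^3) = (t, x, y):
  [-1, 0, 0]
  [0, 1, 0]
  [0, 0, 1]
ds^2 = g_{ij} dx^i dx^j; only the non-zero components contribute.
ds^2 = -dt^2 + dx^2 + dy^2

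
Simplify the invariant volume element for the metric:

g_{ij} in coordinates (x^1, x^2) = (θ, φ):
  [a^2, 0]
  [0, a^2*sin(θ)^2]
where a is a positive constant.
det(g) = a^4*sin(θ)^2
√|det(g)| = a^2*sin(θ) (taking 0 < θ < π so that |sin(θ)| = sin(θ))
Volume element: dV = a^2*sin(θ) dθ dφ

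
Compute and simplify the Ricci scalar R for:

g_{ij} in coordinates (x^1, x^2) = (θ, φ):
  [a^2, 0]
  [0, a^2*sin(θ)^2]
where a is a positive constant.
Non-zero Christoffel symbols (Γ^k_{ij} = Γ^k_{ji}):
Γ^θ_{φ φ} = -sin(2*θ)/2
Γ^φ_{θ φ} = 1/tan(θ)
Ricci tensor (R_{ij} = R^k_{ikj}): R_{θθ} = 1, R_{θφ} = 0, R_{φφ} = sin(θ)^2
Inverse metric: g^{θθ} = 1/a^2, g^{φφ} = 1/(a^2*sin(θ)^2)
R = g^{ij} R_{ij} = (1/a^2)(1) + (1/(a^2*sin(θ)^2))(sin(θ)^2) = 2/a^2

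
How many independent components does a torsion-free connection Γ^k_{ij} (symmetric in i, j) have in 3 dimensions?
Γ^k_{ij} has n choices for the upper index and n(n+1)/2 independent symmetric lower index pairs.
Total = 3 × 3×4/2 = 3 × 6 = 18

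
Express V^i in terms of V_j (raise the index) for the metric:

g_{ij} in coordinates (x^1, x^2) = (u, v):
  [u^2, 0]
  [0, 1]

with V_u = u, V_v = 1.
Inverse metric (diagonal): g^{uu} = 1/u^2, g^{vv} = 1
V^i = g^{ij} V_j:
V^u = (1/u^2)(u) + (0)(1) = 1/u
V^v = (0)(u) + (1)(1) = 1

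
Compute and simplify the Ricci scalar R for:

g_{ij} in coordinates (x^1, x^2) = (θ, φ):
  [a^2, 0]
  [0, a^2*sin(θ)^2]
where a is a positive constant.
Non-zero Christoffel symbols (Γ^k_{ij} = Γ^k_{ji}):
Γ^θ_{φ φ} = -sin(2*θ)/2
Γ^φ_{θ φ} = 1/tan(θ)
Ricci tensor (R_{ij} = R^k_{ikj}): R_{θθ} = 1, R_{θφ} = 0, R_{φφ} = sin(θ)^2
Inverse metric: g^{θθ} = 1/a^2, g^{φφ} = 1/(a^2*sin(θ)^2)
R = g^{ij} R_{ij} = (1/a^2)(1) + (1/(a^2*sin(θ)^2))(sin(θ)^2) = 2/a^2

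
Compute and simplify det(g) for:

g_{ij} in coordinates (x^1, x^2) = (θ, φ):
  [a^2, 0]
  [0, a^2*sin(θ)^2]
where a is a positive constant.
For a 2×2 metric: det(g) = g_{11}·g_{22} - g_{12}·g_{21}
= (a^2)·(a^2*sin(θ)^2) - (0)·(0)
= a^4*sin(θ)^2 - 0
det(g) = a^4*sin(θ)^2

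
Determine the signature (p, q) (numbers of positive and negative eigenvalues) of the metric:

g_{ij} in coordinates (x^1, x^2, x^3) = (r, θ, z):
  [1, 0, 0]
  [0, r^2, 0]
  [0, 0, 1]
The metric is diagonal, so its eigenvalues are the diagonal entries: 1, r^2, 1 (at a generic point, where coordinate-dependent entries are positive).
3 positive, 0 negative.
(3, 0) - Riemannian (positive definite)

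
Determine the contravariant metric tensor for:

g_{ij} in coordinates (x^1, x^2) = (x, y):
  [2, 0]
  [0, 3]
The metric is diagonal, so g^{ij} is diagonal with entries 1/g_{ii}: diag(1/2, 1/3).
g^{ij}:
  [1/2, 0]
  [0, 1/3]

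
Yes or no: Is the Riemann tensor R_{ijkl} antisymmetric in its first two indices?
R_{ijkl} = -R_{jikl} (follows from metric compatibility).
Yes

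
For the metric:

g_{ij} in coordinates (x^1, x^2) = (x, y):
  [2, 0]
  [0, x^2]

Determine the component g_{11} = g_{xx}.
With x^1 = x, x^2 = y, g_{11} = g_{xx} is the row-1, column-1 entry of the matrix.
g_{11} = 2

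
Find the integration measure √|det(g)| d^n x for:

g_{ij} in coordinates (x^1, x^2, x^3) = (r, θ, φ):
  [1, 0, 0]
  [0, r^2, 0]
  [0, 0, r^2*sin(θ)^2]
det(g) = r^4*sin(θ)^2
√|det(g)| = r^2*sin(θ) (taking 0 < θ < π so that |sin(θ)| = sin(θ))
Volume element: dV = r^2*sin(θ) dr dθ dφ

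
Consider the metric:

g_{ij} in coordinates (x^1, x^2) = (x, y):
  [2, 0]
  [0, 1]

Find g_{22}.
With x^1 = x, x^2 = y, g_{22} = g_{yy} is the row-2, column-2 entry of the matrix.
g_{22} = 1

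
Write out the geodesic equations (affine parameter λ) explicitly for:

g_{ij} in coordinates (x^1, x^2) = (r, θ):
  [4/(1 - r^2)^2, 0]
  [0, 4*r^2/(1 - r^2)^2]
Geodesic equation: d^2x^k/dλ^2 + Γ^k_{ij} (dx^i/dλ)(dx^j/dλ) = 0.
Non-zero Christoffel symbols:
Γ^r_{r r} = 2*r/(1 - r^2)
Γ^r_{θ θ} = (r^3 + r)/(r^2 - 1)
Γ^θ_{r θ} = (-r^2 - 1)/(r^3 - r)
Substituting (the symmetric pair Γ^k_{ij}, Γ^k_{ji} combines into a factor 2):
d^2r/dλ^2 + (2*r/(1 - r^2)) (dr/dλ)^2 + ((r^3 + r)/(r^2 - 1)) (dθ/dλ)^2 = 0
d^2θ/dλ^2 + ((-2*r^2 - 2)/(r^3 - r)) (dr/dλ)(dθ/dλ) = 0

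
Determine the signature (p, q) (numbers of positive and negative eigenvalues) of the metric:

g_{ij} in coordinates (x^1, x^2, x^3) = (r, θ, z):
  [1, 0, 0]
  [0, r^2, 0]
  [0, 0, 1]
The metric is diagonal, so its eigenvalues are the diagonal entries: 1, r^2, 1 (at a generic point, where coordinate-dependent entries are positive).
3 positive, 0 negative.
(3, 0) - Riemannian (positive definite)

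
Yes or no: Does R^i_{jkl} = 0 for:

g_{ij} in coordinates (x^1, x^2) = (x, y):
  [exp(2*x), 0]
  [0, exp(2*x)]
Non-zero Christoffel symbols:
Γ^x_{x x} = 1
Γ^x_{y y} = -1
Γ^y_{x y} = 1
Ricci tensor: R_{xx} = 0, R_{xy} = 0, R_{yy} = 0
All R_{ij} vanish; in 2 dimensions the Riemann tensor is fully determined by the Ricci tensor, so R^i_{jkl} = 0: the metric is flat (curvilinear coordinates on flat space).
Yes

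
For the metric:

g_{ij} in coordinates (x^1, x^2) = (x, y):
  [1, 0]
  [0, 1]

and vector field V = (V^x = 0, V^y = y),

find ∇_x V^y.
All Christoffel symbols are zero.
∇_x V^y = ∂_x V^y + Γ^y_{x j} V^j
  = (0) + (0)(0) + (0)(y)
  = 0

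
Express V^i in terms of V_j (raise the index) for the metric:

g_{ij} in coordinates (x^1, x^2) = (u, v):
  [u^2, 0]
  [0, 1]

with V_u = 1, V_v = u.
Inverse metric (diagonal): g^{uu} = 1/u^2, g^{vv} = 1
V^i = g^{ij} V_j:
V^u = (1/u^2)(1) + (0)(u) = 1/u^2
V^v = (0)(1) + (1)(u) = u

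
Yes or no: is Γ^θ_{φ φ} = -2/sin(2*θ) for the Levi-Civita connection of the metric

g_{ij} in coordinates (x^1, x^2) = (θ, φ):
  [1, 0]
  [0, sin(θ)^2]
Γ^θ_{φ φ} = (1/2) g^{θθ} (∂_φ g_{θφ} + ∂_φ g_{θφ} - ∂_θ g_{φφ}) = (1/2)(1)((0) + (0) - (sin(2*θ))) = -sin(2*θ)/2
This differs from the proposed value -2/sin(2*θ).
No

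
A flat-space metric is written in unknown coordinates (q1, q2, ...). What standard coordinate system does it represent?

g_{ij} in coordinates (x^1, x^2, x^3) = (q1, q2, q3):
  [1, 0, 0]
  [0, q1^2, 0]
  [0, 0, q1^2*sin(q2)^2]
The line element ds^2 = dq1^2 + q1^2 dq2^2 + q1^2 sin(q2)^2 dq3^2 is dr^2 + r^2 dθ^2 + r^2 sin(θ)^2 dφ^2 with q1 = r, q2 = θ, q3 = φ.
spherical coordinates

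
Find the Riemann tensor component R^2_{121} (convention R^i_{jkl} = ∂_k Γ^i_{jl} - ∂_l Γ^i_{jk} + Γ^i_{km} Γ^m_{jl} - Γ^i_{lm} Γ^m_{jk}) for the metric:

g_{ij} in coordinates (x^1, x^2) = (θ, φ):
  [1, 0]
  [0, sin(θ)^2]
Non-zero Christoffel symbols (Γ^k_{ij} = Γ^k_{ji}):
Γ^θ_{φ φ} = -sin(2*θ)/2
Γ^φ_{θ φ} = 1/tan(θ)
R^φ_{θ φ θ} = ∂_φ Γ^φ_{θ θ} - ∂_θ Γ^φ_{θ φ} + Γ^φ_{φ m} Γ^m_{θ θ} - Γ^φ_{θ m} Γ^m_{θ φ}
  = (0) - (-1/sin(θ)^2) + (0) - (1/tan(θ)^2) = 1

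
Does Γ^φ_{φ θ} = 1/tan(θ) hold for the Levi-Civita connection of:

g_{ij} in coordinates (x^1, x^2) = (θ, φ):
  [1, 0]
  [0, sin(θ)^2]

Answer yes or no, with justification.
Γ^φ_{φ θ} = (1/2) g^{φφ} (∂_φ g_{φθ} + ∂_θ g_{φφ} - ∂_φ g_{φθ}) = (1/2)(1/sin(θ)^2)((0) + (sin(2*θ)) - (0)) = 1/tan(θ)
This equals the proposed value 1/tan(θ).
Yes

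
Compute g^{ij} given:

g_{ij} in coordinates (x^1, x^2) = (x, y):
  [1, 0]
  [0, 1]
The metric is diagonal, so g^{ij} is diagonal with entries 1/g_{ii}: diag(1, 1).
g^{ij}:
  [1, 0]
  [0, 1]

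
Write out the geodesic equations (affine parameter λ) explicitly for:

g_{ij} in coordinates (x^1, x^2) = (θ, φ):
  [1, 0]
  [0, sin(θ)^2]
Geodesic equation: d^2x^k/dλ^2 + Γ^k_{ij} (dx^i/dλ)(dx^j/dλ) = 0.
Non-zero Christoffel symbols:
Γ^θ_{φ φ} = -sin(2*θ)/2
Γ^φ_{θ φ} = 1/tan(θ)
Substituting (the symmetric pair Γ^k_{ij}, Γ^k_{ji} combines into a factor 2):
d^2θ/dλ^2 - (sin(2*θ)/2) (dφ/dλ)^2 = 0
d^2φ/dλ^2 + (2/tan(θ)) (dθ/dλ)(dφ/dλ) = 0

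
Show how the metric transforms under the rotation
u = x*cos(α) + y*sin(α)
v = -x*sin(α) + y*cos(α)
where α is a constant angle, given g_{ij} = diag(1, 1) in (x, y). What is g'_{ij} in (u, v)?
Invert the transformation: x = u*cos(α) - v*sin(α), y = u*sin(α) + v*cos(α)
g'_{ij} = (∂x^k/∂x'^i)(∂x^l/∂x'^j) g_{kl}; with g_{kl} = δ_{kl} this is Σ_k (∂x^k/∂x'^i)(∂x^k/∂x'^j).
Jacobian: ∂x/∂u = cos(α), ∂x/∂v = -sin(α), ∂y/∂u = sin(α), ∂y/∂v = cos(α)
g'_{uu} = (cos(α))(cos(α)) + (sin(α))(sin(α)) = 1
g'_{uv} = (cos(α))(-sin(α)) + (sin(α))(cos(α)) = 0
g'_{vv} = (-sin(α))(-sin(α)) + (cos(α))(cos(α)) = 1
g'_{ij} = diag(1, 1)
The Euclidean metric is invariant under rotations.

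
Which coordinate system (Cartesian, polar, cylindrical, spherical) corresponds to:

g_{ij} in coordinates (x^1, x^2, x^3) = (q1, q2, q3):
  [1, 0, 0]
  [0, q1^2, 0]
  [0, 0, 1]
The line element ds^2 = dq1^2 + q1^2 dq2^2 + dq3^2 is dr^2 + r^2 dθ^2 + dz^2 with q1 = r, q2 = θ, q3 = z.
cylindrical coordinates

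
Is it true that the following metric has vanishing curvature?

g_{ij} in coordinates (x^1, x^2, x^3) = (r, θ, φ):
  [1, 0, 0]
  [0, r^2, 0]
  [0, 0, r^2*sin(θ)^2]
Non-zero Christoffel symbols:
Γ^r_{θ θ} = -r
Γ^r_{φ φ} = -r*sin(θ)^2
Γ^θ_{r θ} = 1/r
Γ^θ_{φ φ} = -sin(2*θ)/2
Γ^φ_{r φ} = 1/r
Γ^φ_{θ φ} = 1/tan(θ)
Ricci tensor: R_{rr} = 0, R_{rθ} = 0, R_{rφ} = 0, R_{θθ} = 0, R_{θφ} = 0, R_{φφ} = 0
All R_{ij} vanish; in 3 dimensions the Riemann tensor is fully determined by the Ricci tensor, so R^i_{jkl} = 0: the metric is flat (curvilinear coordinates on flat space).
Yes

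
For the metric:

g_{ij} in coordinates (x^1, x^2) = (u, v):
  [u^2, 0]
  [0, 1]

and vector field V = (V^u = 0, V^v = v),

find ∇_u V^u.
Non-zero Christoffel symbols:
Γ^u_{u u} = 1/u
∇_u V^u = ∂_u V^u + Γ^u_{u j} V^j
  = (0) + (1/u)(0) + (0)(v)
  = 0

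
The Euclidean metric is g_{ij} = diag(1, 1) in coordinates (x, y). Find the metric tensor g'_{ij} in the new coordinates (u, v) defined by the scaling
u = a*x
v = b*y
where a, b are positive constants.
Invert the transformation: x = u/a, y = v/b
g'_{ij} = (∂x^k/∂x'^i)(∂x^l/∂x'^j) g_{kl}; with g_{kl} = δ_{kl} this is Σ_k (∂x^k/∂x'^i)(∂x^k/∂x'^j).
Jacobian: ∂x/∂u = 1/a, ∂x/∂v = 0, ∂y/∂u = 0, ∂y/∂v = 1/b
g'_{uu} = (1/a)(1/a) + (0)(0) = 1/a^2
g'_{uv} = (1/a)(0) + (0)(1/b) = 0
g'_{vv} = (0)(0) + (1/b)(1/b) = 1/b^2
g'_{ij} = diag(1/a^2, 1/b^2)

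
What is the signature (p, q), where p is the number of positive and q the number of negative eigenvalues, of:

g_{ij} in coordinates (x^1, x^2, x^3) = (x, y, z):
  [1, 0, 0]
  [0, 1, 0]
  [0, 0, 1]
The metric is diagonal, so its eigenvalues are the diagonal entries: 1, 1, 1 (at a generic point, where coordinate-dependent entries are positive).
3 positive, 0 negative.
(3, 0) - Riemannian (positive definite)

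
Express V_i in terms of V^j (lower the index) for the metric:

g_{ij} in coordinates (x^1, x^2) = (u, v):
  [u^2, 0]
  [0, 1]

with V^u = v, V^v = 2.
V_i = g_{ij} V^j:
V_u = (u^2)(v) + (0)(2) = u^2*v
V_v = (0)(v) + (1)(2) = 2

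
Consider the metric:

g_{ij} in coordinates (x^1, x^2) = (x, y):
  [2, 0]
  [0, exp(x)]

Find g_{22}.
With x^1 = x, x^2 = y, g_{22} = g_{yy} is the row-2, column-2 entry of the matrix.
g_{22} = exp(x)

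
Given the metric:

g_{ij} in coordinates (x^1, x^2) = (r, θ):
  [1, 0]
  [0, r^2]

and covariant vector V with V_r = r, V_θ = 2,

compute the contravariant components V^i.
Inverse metric (diagonal): g^{rr} = 1, g^{θθ} = 1/r^2
V^i = g^{ij} V_j:
V^r = (1)(r) + (0)(2) = r
V^θ = (0)(r) + (1/r^2)(2) = 2/r^2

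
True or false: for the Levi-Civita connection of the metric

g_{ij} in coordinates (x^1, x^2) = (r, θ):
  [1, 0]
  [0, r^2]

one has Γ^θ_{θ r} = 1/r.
Γ^θ_{θ r} = (1/2) g^{θθ} (∂_θ g_{θr} + ∂_r g_{θθ} - ∂_θ g_{θr}) = (1/2)(1/r^2)((0) + (2*r) - (0)) = 1/r
This equals the proposed value 1/r.
True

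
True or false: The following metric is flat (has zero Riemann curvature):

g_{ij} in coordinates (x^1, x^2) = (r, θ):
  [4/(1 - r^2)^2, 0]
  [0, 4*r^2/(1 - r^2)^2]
Non-zero Christoffel symbols:
Γ^r_{r r} = 2*r/(1 - r^2)
Γ^r_{θ θ} = (r^3 + r)/(r^2 - 1)
Γ^θ_{r θ} = (-r^2 - 1)/(r^3 - r)
Ricci tensor: R_{rr} = -4/(r^2 - 1)^2, R_{rθ} = 0, R_{θθ} = -4*r^2/(r^2 - 1)^2
The Ricci tensor is non-zero, so the Riemann tensor is non-zero: not flat.
False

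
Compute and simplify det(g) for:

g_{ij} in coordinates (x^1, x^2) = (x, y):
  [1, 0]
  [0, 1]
For a 2×2 metric: det(g) = g_{11}·g_{22} - g_{12}·g_{21}
= (1)·(1) - (0)·(0)
= 1 - 0
det(g) = 1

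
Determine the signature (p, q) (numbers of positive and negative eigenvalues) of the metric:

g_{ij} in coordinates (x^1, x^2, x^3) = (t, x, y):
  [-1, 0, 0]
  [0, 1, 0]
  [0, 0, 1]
The metric is diagonal, so its eigenvalues are the diagonal entries: -1, 1, 1 (at a generic point, where coordinate-dependent entries are positive).
2 positive, 1 negative.
(2, 1) - Lorentzian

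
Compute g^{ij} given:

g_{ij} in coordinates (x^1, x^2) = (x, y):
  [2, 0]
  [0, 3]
The metric is diagonal, so g^{ij} is diagonal with entries 1/g_{ii}: diag(1/2, 1/3).
g^{ij}:
  [1/2, 0]
  [0, 1/3]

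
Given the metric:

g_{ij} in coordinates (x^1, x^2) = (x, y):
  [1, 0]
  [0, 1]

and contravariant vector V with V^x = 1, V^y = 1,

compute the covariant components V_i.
V_i = g_{ij} V^j:
V_x = (1)(1) + (0)(1) = 1
V_y = (0)(1) + (1)(1) = 1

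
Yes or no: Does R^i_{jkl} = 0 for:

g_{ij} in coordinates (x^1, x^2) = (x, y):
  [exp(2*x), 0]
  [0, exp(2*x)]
Non-zero Christoffel symbols:
Γ^x_{x x} = 1
Γ^x_{y y} = -1
Γ^y_{x y} = 1
Ricci tensor: R_{xx} = 0, R_{xy} = 0, R_{yy} = 0
All R_{ij} vanish; in 2 dimensions the Riemann tensor is fully determined by the Ricci tensor, so R^i_{jkl} = 0: the metric is flat (curvilinear coordinates on flat space).
Yes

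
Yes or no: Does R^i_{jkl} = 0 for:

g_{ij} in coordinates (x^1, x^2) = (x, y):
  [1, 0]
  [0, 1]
All metric components are constant, so every Christoffel symbol vanishes and R^i_{jkl} = 0.
Yes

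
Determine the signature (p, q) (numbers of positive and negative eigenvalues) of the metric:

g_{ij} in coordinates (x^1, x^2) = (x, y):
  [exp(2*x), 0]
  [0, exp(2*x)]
The metric is diagonal, so its eigenvalues are the diagonal entries: exp(2*x), exp(2*x) (at a generic point, where coordinate-dependent entries are positive).
2 positive, 0 negative.
(2, 0) - Riemannian (positive definite)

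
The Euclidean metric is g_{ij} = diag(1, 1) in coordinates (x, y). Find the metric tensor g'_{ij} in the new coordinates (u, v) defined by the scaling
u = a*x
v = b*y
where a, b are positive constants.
Invert the transformation: x = u/a, y = v/b
g'_{ij} = (∂x^k/∂x'^i)(∂x^l/∂x'^j) g_{kl}; with g_{kl} = δ_{kl} this is Σ_k (∂x^k/∂x'^i)(∂x^k/∂x'^j).
Jacobian: ∂x/∂u = 1/a, ∂x/∂v = 0, ∂y/∂u = 0, ∂y/∂v = 1/b
g'_{uu} = (1/a)(1/a) + (0)(0) = 1/a^2
g'_{uv} = (1/a)(0) + (0)(1/b) = 0
g'_{vv} = (0)(0) + (1/b)(1/b) = 1/b^2
g'_{ij} = diag(1/a^2, 1/b^2)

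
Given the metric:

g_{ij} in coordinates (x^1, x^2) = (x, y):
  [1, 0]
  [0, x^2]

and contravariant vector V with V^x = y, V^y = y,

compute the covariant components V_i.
V_i = g_{ij} V^j:
V_x = (1)(y) + (0)(y) = y
V_y = (0)(y) + (x^2)(y) = x^2*y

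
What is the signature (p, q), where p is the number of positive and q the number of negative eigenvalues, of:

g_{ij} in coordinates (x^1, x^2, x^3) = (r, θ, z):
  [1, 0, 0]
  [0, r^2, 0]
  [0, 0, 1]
The metric is diagonal, so its eigenvalues are the diagonal entries: 1, r^2, 1 (at a generic point, where coordinate-dependent entries are positive).
3 positive, 0 negative.
(3, 0) - Riemannian (positive definite)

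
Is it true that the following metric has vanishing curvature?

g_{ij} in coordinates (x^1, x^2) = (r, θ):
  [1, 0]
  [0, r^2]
Non-zero Christoffel symbols:
Γ^r_{θ θ} = -r
Γ^θ_{r θ} = 1/r
Ricci tensor: R_{rr} = 0, R_{rθ} = 0, R_{θθ} = 0
All R_{ij} vanish; in 2 dimensions the Riemann tensor is fully determined by the Ricci tensor, so R^i_{jkl} = 0: the metric is flat (curvilinear coordinates on flat space).
Yes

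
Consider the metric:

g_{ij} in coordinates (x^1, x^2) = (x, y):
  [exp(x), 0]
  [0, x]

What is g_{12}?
With x^1 = x, x^2 = y, g_{12} = g_{xy} is the row-1, column-2 entry of the matrix.
g_{12} = 0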